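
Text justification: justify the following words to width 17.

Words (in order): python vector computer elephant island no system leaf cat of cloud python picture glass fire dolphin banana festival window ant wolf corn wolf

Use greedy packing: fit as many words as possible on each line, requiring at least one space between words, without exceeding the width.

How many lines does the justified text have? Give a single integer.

Answer: 10

Derivation:
Line 1: ['python', 'vector'] (min_width=13, slack=4)
Line 2: ['computer', 'elephant'] (min_width=17, slack=0)
Line 3: ['island', 'no', 'system'] (min_width=16, slack=1)
Line 4: ['leaf', 'cat', 'of', 'cloud'] (min_width=17, slack=0)
Line 5: ['python', 'picture'] (min_width=14, slack=3)
Line 6: ['glass', 'fire'] (min_width=10, slack=7)
Line 7: ['dolphin', 'banana'] (min_width=14, slack=3)
Line 8: ['festival', 'window'] (min_width=15, slack=2)
Line 9: ['ant', 'wolf', 'corn'] (min_width=13, slack=4)
Line 10: ['wolf'] (min_width=4, slack=13)
Total lines: 10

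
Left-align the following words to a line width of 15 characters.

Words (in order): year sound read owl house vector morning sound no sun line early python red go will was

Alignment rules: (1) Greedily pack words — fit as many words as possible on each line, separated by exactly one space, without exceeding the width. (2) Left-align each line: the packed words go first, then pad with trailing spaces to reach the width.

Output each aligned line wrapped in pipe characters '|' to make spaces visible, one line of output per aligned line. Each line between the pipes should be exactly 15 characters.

Answer: |year sound read|
|owl house      |
|vector morning |
|sound no sun   |
|line early     |
|python red go  |
|will was       |

Derivation:
Line 1: ['year', 'sound', 'read'] (min_width=15, slack=0)
Line 2: ['owl', 'house'] (min_width=9, slack=6)
Line 3: ['vector', 'morning'] (min_width=14, slack=1)
Line 4: ['sound', 'no', 'sun'] (min_width=12, slack=3)
Line 5: ['line', 'early'] (min_width=10, slack=5)
Line 6: ['python', 'red', 'go'] (min_width=13, slack=2)
Line 7: ['will', 'was'] (min_width=8, slack=7)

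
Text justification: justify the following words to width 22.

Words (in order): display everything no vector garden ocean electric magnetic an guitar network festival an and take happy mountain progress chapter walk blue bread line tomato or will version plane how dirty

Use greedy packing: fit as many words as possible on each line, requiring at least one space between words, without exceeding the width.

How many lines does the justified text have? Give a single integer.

Line 1: ['display', 'everything', 'no'] (min_width=21, slack=1)
Line 2: ['vector', 'garden', 'ocean'] (min_width=19, slack=3)
Line 3: ['electric', 'magnetic', 'an'] (min_width=20, slack=2)
Line 4: ['guitar', 'network'] (min_width=14, slack=8)
Line 5: ['festival', 'an', 'and', 'take'] (min_width=20, slack=2)
Line 6: ['happy', 'mountain'] (min_width=14, slack=8)
Line 7: ['progress', 'chapter', 'walk'] (min_width=21, slack=1)
Line 8: ['blue', 'bread', 'line', 'tomato'] (min_width=22, slack=0)
Line 9: ['or', 'will', 'version', 'plane'] (min_width=21, slack=1)
Line 10: ['how', 'dirty'] (min_width=9, slack=13)
Total lines: 10

Answer: 10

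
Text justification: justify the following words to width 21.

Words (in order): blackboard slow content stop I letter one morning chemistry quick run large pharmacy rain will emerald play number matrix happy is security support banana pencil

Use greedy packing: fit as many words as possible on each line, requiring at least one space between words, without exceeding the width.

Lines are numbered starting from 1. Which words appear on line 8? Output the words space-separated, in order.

Answer: security support

Derivation:
Line 1: ['blackboard', 'slow'] (min_width=15, slack=6)
Line 2: ['content', 'stop', 'I', 'letter'] (min_width=21, slack=0)
Line 3: ['one', 'morning', 'chemistry'] (min_width=21, slack=0)
Line 4: ['quick', 'run', 'large'] (min_width=15, slack=6)
Line 5: ['pharmacy', 'rain', 'will'] (min_width=18, slack=3)
Line 6: ['emerald', 'play', 'number'] (min_width=19, slack=2)
Line 7: ['matrix', 'happy', 'is'] (min_width=15, slack=6)
Line 8: ['security', 'support'] (min_width=16, slack=5)
Line 9: ['banana', 'pencil'] (min_width=13, slack=8)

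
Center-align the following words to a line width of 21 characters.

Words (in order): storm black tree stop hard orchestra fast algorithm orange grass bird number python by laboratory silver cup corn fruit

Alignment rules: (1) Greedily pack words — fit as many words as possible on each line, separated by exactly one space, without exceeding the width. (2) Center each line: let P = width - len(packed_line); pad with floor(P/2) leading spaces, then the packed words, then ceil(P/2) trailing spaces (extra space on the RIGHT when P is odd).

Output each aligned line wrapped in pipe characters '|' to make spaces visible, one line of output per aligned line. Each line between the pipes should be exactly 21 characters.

Line 1: ['storm', 'black', 'tree', 'stop'] (min_width=21, slack=0)
Line 2: ['hard', 'orchestra', 'fast'] (min_width=19, slack=2)
Line 3: ['algorithm', 'orange'] (min_width=16, slack=5)
Line 4: ['grass', 'bird', 'number'] (min_width=17, slack=4)
Line 5: ['python', 'by', 'laboratory'] (min_width=20, slack=1)
Line 6: ['silver', 'cup', 'corn', 'fruit'] (min_width=21, slack=0)

Answer: |storm black tree stop|
| hard orchestra fast |
|  algorithm orange   |
|  grass bird number  |
|python by laboratory |
|silver cup corn fruit|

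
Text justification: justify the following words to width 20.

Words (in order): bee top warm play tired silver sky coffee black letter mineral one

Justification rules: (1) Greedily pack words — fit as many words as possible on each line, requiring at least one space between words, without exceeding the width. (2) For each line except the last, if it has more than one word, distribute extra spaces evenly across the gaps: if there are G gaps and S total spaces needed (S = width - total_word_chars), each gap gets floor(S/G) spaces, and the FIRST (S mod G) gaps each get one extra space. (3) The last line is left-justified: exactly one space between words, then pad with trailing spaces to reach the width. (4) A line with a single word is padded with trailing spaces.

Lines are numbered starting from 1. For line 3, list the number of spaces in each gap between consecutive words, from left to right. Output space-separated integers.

Answer: 2 1

Derivation:
Line 1: ['bee', 'top', 'warm', 'play'] (min_width=17, slack=3)
Line 2: ['tired', 'silver', 'sky'] (min_width=16, slack=4)
Line 3: ['coffee', 'black', 'letter'] (min_width=19, slack=1)
Line 4: ['mineral', 'one'] (min_width=11, slack=9)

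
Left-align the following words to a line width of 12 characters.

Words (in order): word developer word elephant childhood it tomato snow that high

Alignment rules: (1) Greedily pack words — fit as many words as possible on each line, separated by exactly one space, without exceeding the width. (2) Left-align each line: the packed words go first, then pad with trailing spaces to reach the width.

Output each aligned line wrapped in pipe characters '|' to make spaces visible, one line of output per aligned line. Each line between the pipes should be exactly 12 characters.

Line 1: ['word'] (min_width=4, slack=8)
Line 2: ['developer'] (min_width=9, slack=3)
Line 3: ['word'] (min_width=4, slack=8)
Line 4: ['elephant'] (min_width=8, slack=4)
Line 5: ['childhood', 'it'] (min_width=12, slack=0)
Line 6: ['tomato', 'snow'] (min_width=11, slack=1)
Line 7: ['that', 'high'] (min_width=9, slack=3)

Answer: |word        |
|developer   |
|word        |
|elephant    |
|childhood it|
|tomato snow |
|that high   |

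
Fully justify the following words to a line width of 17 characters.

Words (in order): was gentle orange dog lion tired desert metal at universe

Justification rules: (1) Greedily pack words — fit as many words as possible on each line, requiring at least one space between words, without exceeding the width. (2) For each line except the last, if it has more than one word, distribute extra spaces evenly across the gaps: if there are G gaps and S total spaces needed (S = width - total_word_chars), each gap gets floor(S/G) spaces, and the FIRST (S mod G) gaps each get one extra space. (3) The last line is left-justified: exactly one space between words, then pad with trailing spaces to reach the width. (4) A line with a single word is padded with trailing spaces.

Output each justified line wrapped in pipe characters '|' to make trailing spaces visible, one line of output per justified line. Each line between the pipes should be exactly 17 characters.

Line 1: ['was', 'gentle', 'orange'] (min_width=17, slack=0)
Line 2: ['dog', 'lion', 'tired'] (min_width=14, slack=3)
Line 3: ['desert', 'metal', 'at'] (min_width=15, slack=2)
Line 4: ['universe'] (min_width=8, slack=9)

Answer: |was gentle orange|
|dog   lion  tired|
|desert  metal  at|
|universe         |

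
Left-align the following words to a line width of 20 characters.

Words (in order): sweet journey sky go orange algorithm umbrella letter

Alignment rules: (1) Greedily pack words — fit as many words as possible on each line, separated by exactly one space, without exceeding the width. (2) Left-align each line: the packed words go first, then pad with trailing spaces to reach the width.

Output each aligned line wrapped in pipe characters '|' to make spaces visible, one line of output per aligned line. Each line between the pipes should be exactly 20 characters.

Answer: |sweet journey sky go|
|orange algorithm    |
|umbrella letter     |

Derivation:
Line 1: ['sweet', 'journey', 'sky', 'go'] (min_width=20, slack=0)
Line 2: ['orange', 'algorithm'] (min_width=16, slack=4)
Line 3: ['umbrella', 'letter'] (min_width=15, slack=5)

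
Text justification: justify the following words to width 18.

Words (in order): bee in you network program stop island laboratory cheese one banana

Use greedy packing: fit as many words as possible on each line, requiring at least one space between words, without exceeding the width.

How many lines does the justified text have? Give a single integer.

Line 1: ['bee', 'in', 'you', 'network'] (min_width=18, slack=0)
Line 2: ['program', 'stop'] (min_width=12, slack=6)
Line 3: ['island', 'laboratory'] (min_width=17, slack=1)
Line 4: ['cheese', 'one', 'banana'] (min_width=17, slack=1)
Total lines: 4

Answer: 4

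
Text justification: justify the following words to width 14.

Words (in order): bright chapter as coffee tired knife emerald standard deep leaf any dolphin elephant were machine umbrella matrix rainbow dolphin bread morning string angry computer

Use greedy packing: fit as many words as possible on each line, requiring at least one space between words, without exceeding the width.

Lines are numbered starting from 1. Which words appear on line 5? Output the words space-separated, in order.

Answer: standard deep

Derivation:
Line 1: ['bright', 'chapter'] (min_width=14, slack=0)
Line 2: ['as', 'coffee'] (min_width=9, slack=5)
Line 3: ['tired', 'knife'] (min_width=11, slack=3)
Line 4: ['emerald'] (min_width=7, slack=7)
Line 5: ['standard', 'deep'] (min_width=13, slack=1)
Line 6: ['leaf', 'any'] (min_width=8, slack=6)
Line 7: ['dolphin'] (min_width=7, slack=7)
Line 8: ['elephant', 'were'] (min_width=13, slack=1)
Line 9: ['machine'] (min_width=7, slack=7)
Line 10: ['umbrella'] (min_width=8, slack=6)
Line 11: ['matrix', 'rainbow'] (min_width=14, slack=0)
Line 12: ['dolphin', 'bread'] (min_width=13, slack=1)
Line 13: ['morning', 'string'] (min_width=14, slack=0)
Line 14: ['angry', 'computer'] (min_width=14, slack=0)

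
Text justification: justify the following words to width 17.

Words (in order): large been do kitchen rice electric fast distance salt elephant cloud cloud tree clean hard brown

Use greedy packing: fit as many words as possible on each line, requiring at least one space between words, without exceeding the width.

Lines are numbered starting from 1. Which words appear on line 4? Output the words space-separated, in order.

Line 1: ['large', 'been', 'do'] (min_width=13, slack=4)
Line 2: ['kitchen', 'rice'] (min_width=12, slack=5)
Line 3: ['electric', 'fast'] (min_width=13, slack=4)
Line 4: ['distance', 'salt'] (min_width=13, slack=4)
Line 5: ['elephant', 'cloud'] (min_width=14, slack=3)
Line 6: ['cloud', 'tree', 'clean'] (min_width=16, slack=1)
Line 7: ['hard', 'brown'] (min_width=10, slack=7)

Answer: distance salt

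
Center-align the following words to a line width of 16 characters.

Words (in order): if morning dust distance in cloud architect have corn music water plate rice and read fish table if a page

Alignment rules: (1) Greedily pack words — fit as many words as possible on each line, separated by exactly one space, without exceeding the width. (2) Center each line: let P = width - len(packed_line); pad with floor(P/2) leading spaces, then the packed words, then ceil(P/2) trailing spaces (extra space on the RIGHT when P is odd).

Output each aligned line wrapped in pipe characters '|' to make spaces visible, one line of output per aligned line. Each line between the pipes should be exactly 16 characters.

Answer: |if morning dust |
|  distance in   |
|cloud architect |
|have corn music |
|water plate rice|
| and read fish  |
|table if a page |

Derivation:
Line 1: ['if', 'morning', 'dust'] (min_width=15, slack=1)
Line 2: ['distance', 'in'] (min_width=11, slack=5)
Line 3: ['cloud', 'architect'] (min_width=15, slack=1)
Line 4: ['have', 'corn', 'music'] (min_width=15, slack=1)
Line 5: ['water', 'plate', 'rice'] (min_width=16, slack=0)
Line 6: ['and', 'read', 'fish'] (min_width=13, slack=3)
Line 7: ['table', 'if', 'a', 'page'] (min_width=15, slack=1)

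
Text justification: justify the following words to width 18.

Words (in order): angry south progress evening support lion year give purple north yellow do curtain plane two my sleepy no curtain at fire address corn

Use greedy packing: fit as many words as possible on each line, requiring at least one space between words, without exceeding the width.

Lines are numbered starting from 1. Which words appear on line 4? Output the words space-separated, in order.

Answer: give purple north

Derivation:
Line 1: ['angry', 'south'] (min_width=11, slack=7)
Line 2: ['progress', 'evening'] (min_width=16, slack=2)
Line 3: ['support', 'lion', 'year'] (min_width=17, slack=1)
Line 4: ['give', 'purple', 'north'] (min_width=17, slack=1)
Line 5: ['yellow', 'do', 'curtain'] (min_width=17, slack=1)
Line 6: ['plane', 'two', 'my'] (min_width=12, slack=6)
Line 7: ['sleepy', 'no', 'curtain'] (min_width=17, slack=1)
Line 8: ['at', 'fire', 'address'] (min_width=15, slack=3)
Line 9: ['corn'] (min_width=4, slack=14)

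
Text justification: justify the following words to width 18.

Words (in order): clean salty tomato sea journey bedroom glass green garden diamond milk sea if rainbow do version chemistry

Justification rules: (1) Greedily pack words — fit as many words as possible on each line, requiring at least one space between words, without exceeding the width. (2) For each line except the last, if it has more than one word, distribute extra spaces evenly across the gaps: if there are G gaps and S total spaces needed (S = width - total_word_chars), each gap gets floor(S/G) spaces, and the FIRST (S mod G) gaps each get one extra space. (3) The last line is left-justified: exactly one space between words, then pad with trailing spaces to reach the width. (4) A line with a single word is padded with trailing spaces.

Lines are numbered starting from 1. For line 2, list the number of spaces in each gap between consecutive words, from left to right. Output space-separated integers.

Answer: 8

Derivation:
Line 1: ['clean', 'salty', 'tomato'] (min_width=18, slack=0)
Line 2: ['sea', 'journey'] (min_width=11, slack=7)
Line 3: ['bedroom', 'glass'] (min_width=13, slack=5)
Line 4: ['green', 'garden'] (min_width=12, slack=6)
Line 5: ['diamond', 'milk', 'sea'] (min_width=16, slack=2)
Line 6: ['if', 'rainbow', 'do'] (min_width=13, slack=5)
Line 7: ['version', 'chemistry'] (min_width=17, slack=1)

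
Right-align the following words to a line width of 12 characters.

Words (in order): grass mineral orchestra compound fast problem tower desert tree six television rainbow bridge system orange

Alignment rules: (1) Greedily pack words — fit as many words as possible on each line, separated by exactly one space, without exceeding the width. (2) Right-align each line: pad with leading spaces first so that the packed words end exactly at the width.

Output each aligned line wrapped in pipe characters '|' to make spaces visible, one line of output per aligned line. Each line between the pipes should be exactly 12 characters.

Line 1: ['grass'] (min_width=5, slack=7)
Line 2: ['mineral'] (min_width=7, slack=5)
Line 3: ['orchestra'] (min_width=9, slack=3)
Line 4: ['compound'] (min_width=8, slack=4)
Line 5: ['fast', 'problem'] (min_width=12, slack=0)
Line 6: ['tower', 'desert'] (min_width=12, slack=0)
Line 7: ['tree', 'six'] (min_width=8, slack=4)
Line 8: ['television'] (min_width=10, slack=2)
Line 9: ['rainbow'] (min_width=7, slack=5)
Line 10: ['bridge'] (min_width=6, slack=6)
Line 11: ['system'] (min_width=6, slack=6)
Line 12: ['orange'] (min_width=6, slack=6)

Answer: |       grass|
|     mineral|
|   orchestra|
|    compound|
|fast problem|
|tower desert|
|    tree six|
|  television|
|     rainbow|
|      bridge|
|      system|
|      orange|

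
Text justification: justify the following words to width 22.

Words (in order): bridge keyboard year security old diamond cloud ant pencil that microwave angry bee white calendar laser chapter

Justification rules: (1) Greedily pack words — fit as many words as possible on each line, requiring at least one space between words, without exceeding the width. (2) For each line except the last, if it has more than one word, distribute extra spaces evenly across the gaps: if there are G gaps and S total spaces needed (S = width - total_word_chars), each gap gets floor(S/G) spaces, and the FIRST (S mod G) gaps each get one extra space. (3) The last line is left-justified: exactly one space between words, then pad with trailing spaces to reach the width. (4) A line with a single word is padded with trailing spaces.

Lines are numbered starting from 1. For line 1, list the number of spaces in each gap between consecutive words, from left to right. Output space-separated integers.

Answer: 2 2

Derivation:
Line 1: ['bridge', 'keyboard', 'year'] (min_width=20, slack=2)
Line 2: ['security', 'old', 'diamond'] (min_width=20, slack=2)
Line 3: ['cloud', 'ant', 'pencil', 'that'] (min_width=21, slack=1)
Line 4: ['microwave', 'angry', 'bee'] (min_width=19, slack=3)
Line 5: ['white', 'calendar', 'laser'] (min_width=20, slack=2)
Line 6: ['chapter'] (min_width=7, slack=15)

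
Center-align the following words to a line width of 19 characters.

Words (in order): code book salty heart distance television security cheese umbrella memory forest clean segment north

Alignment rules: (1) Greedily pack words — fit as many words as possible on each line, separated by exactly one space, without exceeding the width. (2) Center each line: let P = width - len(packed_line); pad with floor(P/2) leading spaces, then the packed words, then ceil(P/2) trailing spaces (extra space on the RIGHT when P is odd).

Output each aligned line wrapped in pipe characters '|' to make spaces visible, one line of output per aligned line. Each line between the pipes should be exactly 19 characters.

Line 1: ['code', 'book', 'salty'] (min_width=15, slack=4)
Line 2: ['heart', 'distance'] (min_width=14, slack=5)
Line 3: ['television', 'security'] (min_width=19, slack=0)
Line 4: ['cheese', 'umbrella'] (min_width=15, slack=4)
Line 5: ['memory', 'forest', 'clean'] (min_width=19, slack=0)
Line 6: ['segment', 'north'] (min_width=13, slack=6)

Answer: |  code book salty  |
|  heart distance   |
|television security|
|  cheese umbrella  |
|memory forest clean|
|   segment north   |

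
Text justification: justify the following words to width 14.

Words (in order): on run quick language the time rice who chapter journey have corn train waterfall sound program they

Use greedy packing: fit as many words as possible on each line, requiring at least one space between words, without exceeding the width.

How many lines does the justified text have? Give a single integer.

Answer: 9

Derivation:
Line 1: ['on', 'run', 'quick'] (min_width=12, slack=2)
Line 2: ['language', 'the'] (min_width=12, slack=2)
Line 3: ['time', 'rice', 'who'] (min_width=13, slack=1)
Line 4: ['chapter'] (min_width=7, slack=7)
Line 5: ['journey', 'have'] (min_width=12, slack=2)
Line 6: ['corn', 'train'] (min_width=10, slack=4)
Line 7: ['waterfall'] (min_width=9, slack=5)
Line 8: ['sound', 'program'] (min_width=13, slack=1)
Line 9: ['they'] (min_width=4, slack=10)
Total lines: 9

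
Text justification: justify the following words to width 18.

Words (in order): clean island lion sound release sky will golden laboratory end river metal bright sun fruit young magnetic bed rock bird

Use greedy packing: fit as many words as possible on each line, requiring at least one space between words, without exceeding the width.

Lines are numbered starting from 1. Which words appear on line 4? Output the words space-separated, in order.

Answer: laboratory end

Derivation:
Line 1: ['clean', 'island', 'lion'] (min_width=17, slack=1)
Line 2: ['sound', 'release', 'sky'] (min_width=17, slack=1)
Line 3: ['will', 'golden'] (min_width=11, slack=7)
Line 4: ['laboratory', 'end'] (min_width=14, slack=4)
Line 5: ['river', 'metal', 'bright'] (min_width=18, slack=0)
Line 6: ['sun', 'fruit', 'young'] (min_width=15, slack=3)
Line 7: ['magnetic', 'bed', 'rock'] (min_width=17, slack=1)
Line 8: ['bird'] (min_width=4, slack=14)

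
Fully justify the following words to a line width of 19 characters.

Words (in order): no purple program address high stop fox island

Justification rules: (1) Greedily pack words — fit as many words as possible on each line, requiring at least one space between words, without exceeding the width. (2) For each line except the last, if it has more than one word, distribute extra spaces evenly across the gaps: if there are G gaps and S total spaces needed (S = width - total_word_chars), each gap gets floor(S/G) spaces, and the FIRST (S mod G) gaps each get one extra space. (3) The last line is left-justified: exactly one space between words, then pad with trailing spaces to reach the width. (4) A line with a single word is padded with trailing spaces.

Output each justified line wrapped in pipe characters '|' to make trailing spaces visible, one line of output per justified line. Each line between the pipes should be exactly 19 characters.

Line 1: ['no', 'purple', 'program'] (min_width=17, slack=2)
Line 2: ['address', 'high', 'stop'] (min_width=17, slack=2)
Line 3: ['fox', 'island'] (min_width=10, slack=9)

Answer: |no  purple  program|
|address  high  stop|
|fox island         |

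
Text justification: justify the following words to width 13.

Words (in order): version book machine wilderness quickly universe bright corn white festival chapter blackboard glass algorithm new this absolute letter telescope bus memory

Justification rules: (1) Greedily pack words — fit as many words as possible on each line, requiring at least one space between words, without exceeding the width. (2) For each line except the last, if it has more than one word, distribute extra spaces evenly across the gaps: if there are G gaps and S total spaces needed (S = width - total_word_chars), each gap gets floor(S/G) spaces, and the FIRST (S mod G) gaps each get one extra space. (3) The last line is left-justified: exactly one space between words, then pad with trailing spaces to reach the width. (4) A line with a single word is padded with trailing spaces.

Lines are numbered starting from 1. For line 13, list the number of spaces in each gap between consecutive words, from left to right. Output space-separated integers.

Answer: 1

Derivation:
Line 1: ['version', 'book'] (min_width=12, slack=1)
Line 2: ['machine'] (min_width=7, slack=6)
Line 3: ['wilderness'] (min_width=10, slack=3)
Line 4: ['quickly'] (min_width=7, slack=6)
Line 5: ['universe'] (min_width=8, slack=5)
Line 6: ['bright', 'corn'] (min_width=11, slack=2)
Line 7: ['white'] (min_width=5, slack=8)
Line 8: ['festival'] (min_width=8, slack=5)
Line 9: ['chapter'] (min_width=7, slack=6)
Line 10: ['blackboard'] (min_width=10, slack=3)
Line 11: ['glass'] (min_width=5, slack=8)
Line 12: ['algorithm', 'new'] (min_width=13, slack=0)
Line 13: ['this', 'absolute'] (min_width=13, slack=0)
Line 14: ['letter'] (min_width=6, slack=7)
Line 15: ['telescope', 'bus'] (min_width=13, slack=0)
Line 16: ['memory'] (min_width=6, slack=7)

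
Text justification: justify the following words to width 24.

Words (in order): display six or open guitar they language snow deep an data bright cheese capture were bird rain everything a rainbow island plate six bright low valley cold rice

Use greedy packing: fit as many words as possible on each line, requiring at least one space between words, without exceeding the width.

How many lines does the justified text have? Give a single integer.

Line 1: ['display', 'six', 'or', 'open'] (min_width=19, slack=5)
Line 2: ['guitar', 'they', 'language'] (min_width=20, slack=4)
Line 3: ['snow', 'deep', 'an', 'data', 'bright'] (min_width=24, slack=0)
Line 4: ['cheese', 'capture', 'were', 'bird'] (min_width=24, slack=0)
Line 5: ['rain', 'everything', 'a'] (min_width=17, slack=7)
Line 6: ['rainbow', 'island', 'plate', 'six'] (min_width=24, slack=0)
Line 7: ['bright', 'low', 'valley', 'cold'] (min_width=22, slack=2)
Line 8: ['rice'] (min_width=4, slack=20)
Total lines: 8

Answer: 8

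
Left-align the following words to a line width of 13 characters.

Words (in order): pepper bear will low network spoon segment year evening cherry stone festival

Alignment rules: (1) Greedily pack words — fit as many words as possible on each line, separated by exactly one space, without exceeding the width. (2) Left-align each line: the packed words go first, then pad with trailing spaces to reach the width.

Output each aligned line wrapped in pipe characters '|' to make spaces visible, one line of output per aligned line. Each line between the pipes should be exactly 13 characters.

Answer: |pepper bear  |
|will low     |
|network spoon|
|segment year |
|evening      |
|cherry stone |
|festival     |

Derivation:
Line 1: ['pepper', 'bear'] (min_width=11, slack=2)
Line 2: ['will', 'low'] (min_width=8, slack=5)
Line 3: ['network', 'spoon'] (min_width=13, slack=0)
Line 4: ['segment', 'year'] (min_width=12, slack=1)
Line 5: ['evening'] (min_width=7, slack=6)
Line 6: ['cherry', 'stone'] (min_width=12, slack=1)
Line 7: ['festival'] (min_width=8, slack=5)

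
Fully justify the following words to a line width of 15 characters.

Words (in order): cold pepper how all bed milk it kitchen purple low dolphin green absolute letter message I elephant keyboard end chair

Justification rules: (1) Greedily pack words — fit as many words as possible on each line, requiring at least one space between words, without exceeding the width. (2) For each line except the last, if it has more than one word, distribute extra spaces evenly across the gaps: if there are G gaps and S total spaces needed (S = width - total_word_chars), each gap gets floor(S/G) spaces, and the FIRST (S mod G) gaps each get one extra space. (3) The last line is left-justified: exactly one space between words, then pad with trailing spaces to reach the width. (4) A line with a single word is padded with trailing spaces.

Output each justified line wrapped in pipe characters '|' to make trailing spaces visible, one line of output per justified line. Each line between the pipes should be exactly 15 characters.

Answer: |cold pepper how|
|all bed milk it|
|kitchen  purple|
|low     dolphin|
|green  absolute|
|letter  message|
|I      elephant|
|keyboard    end|
|chair          |

Derivation:
Line 1: ['cold', 'pepper', 'how'] (min_width=15, slack=0)
Line 2: ['all', 'bed', 'milk', 'it'] (min_width=15, slack=0)
Line 3: ['kitchen', 'purple'] (min_width=14, slack=1)
Line 4: ['low', 'dolphin'] (min_width=11, slack=4)
Line 5: ['green', 'absolute'] (min_width=14, slack=1)
Line 6: ['letter', 'message'] (min_width=14, slack=1)
Line 7: ['I', 'elephant'] (min_width=10, slack=5)
Line 8: ['keyboard', 'end'] (min_width=12, slack=3)
Line 9: ['chair'] (min_width=5, slack=10)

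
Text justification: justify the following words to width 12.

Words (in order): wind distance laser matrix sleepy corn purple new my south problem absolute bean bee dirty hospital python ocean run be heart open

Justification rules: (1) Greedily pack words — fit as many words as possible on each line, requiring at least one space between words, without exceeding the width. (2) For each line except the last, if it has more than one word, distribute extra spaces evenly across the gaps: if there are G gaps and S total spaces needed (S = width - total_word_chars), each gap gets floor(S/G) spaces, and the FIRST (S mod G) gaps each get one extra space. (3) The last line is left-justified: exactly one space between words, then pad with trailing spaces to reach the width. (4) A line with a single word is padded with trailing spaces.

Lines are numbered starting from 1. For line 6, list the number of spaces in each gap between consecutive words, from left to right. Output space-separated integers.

Answer: 5

Derivation:
Line 1: ['wind'] (min_width=4, slack=8)
Line 2: ['distance'] (min_width=8, slack=4)
Line 3: ['laser', 'matrix'] (min_width=12, slack=0)
Line 4: ['sleepy', 'corn'] (min_width=11, slack=1)
Line 5: ['purple', 'new'] (min_width=10, slack=2)
Line 6: ['my', 'south'] (min_width=8, slack=4)
Line 7: ['problem'] (min_width=7, slack=5)
Line 8: ['absolute'] (min_width=8, slack=4)
Line 9: ['bean', 'bee'] (min_width=8, slack=4)
Line 10: ['dirty'] (min_width=5, slack=7)
Line 11: ['hospital'] (min_width=8, slack=4)
Line 12: ['python', 'ocean'] (min_width=12, slack=0)
Line 13: ['run', 'be', 'heart'] (min_width=12, slack=0)
Line 14: ['open'] (min_width=4, slack=8)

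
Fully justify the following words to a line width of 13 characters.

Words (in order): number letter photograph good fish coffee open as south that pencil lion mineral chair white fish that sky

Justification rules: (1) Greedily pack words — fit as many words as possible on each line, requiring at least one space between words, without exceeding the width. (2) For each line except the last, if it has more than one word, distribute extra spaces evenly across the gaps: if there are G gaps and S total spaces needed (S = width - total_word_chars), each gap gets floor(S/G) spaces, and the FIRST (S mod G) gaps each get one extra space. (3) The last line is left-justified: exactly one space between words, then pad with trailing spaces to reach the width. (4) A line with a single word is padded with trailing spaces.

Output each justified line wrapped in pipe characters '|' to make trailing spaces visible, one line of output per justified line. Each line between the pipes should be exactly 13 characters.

Line 1: ['number', 'letter'] (min_width=13, slack=0)
Line 2: ['photograph'] (min_width=10, slack=3)
Line 3: ['good', 'fish'] (min_width=9, slack=4)
Line 4: ['coffee', 'open'] (min_width=11, slack=2)
Line 5: ['as', 'south', 'that'] (min_width=13, slack=0)
Line 6: ['pencil', 'lion'] (min_width=11, slack=2)
Line 7: ['mineral', 'chair'] (min_width=13, slack=0)
Line 8: ['white', 'fish'] (min_width=10, slack=3)
Line 9: ['that', 'sky'] (min_width=8, slack=5)

Answer: |number letter|
|photograph   |
|good     fish|
|coffee   open|
|as south that|
|pencil   lion|
|mineral chair|
|white    fish|
|that sky     |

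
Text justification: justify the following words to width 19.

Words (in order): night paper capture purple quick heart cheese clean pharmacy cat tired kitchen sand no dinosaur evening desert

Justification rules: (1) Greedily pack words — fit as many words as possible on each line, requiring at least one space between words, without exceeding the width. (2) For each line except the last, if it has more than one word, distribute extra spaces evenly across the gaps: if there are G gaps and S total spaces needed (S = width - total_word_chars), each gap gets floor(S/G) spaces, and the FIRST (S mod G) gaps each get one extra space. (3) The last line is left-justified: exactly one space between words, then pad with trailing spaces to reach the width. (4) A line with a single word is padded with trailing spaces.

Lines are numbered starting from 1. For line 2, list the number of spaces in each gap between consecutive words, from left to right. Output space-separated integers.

Line 1: ['night', 'paper', 'capture'] (min_width=19, slack=0)
Line 2: ['purple', 'quick', 'heart'] (min_width=18, slack=1)
Line 3: ['cheese', 'clean'] (min_width=12, slack=7)
Line 4: ['pharmacy', 'cat', 'tired'] (min_width=18, slack=1)
Line 5: ['kitchen', 'sand', 'no'] (min_width=15, slack=4)
Line 6: ['dinosaur', 'evening'] (min_width=16, slack=3)
Line 7: ['desert'] (min_width=6, slack=13)

Answer: 2 1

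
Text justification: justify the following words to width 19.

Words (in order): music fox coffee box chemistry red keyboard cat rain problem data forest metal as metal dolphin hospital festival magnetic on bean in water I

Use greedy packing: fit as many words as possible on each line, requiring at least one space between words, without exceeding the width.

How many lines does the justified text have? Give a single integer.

Answer: 8

Derivation:
Line 1: ['music', 'fox', 'coffee'] (min_width=16, slack=3)
Line 2: ['box', 'chemistry', 'red'] (min_width=17, slack=2)
Line 3: ['keyboard', 'cat', 'rain'] (min_width=17, slack=2)
Line 4: ['problem', 'data', 'forest'] (min_width=19, slack=0)
Line 5: ['metal', 'as', 'metal'] (min_width=14, slack=5)
Line 6: ['dolphin', 'hospital'] (min_width=16, slack=3)
Line 7: ['festival', 'magnetic'] (min_width=17, slack=2)
Line 8: ['on', 'bean', 'in', 'water', 'I'] (min_width=18, slack=1)
Total lines: 8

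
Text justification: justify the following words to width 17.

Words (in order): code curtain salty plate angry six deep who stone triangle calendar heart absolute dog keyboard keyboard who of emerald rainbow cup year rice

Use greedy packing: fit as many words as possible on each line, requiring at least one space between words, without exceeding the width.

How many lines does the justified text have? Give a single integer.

Answer: 10

Derivation:
Line 1: ['code', 'curtain'] (min_width=12, slack=5)
Line 2: ['salty', 'plate', 'angry'] (min_width=17, slack=0)
Line 3: ['six', 'deep', 'who'] (min_width=12, slack=5)
Line 4: ['stone', 'triangle'] (min_width=14, slack=3)
Line 5: ['calendar', 'heart'] (min_width=14, slack=3)
Line 6: ['absolute', 'dog'] (min_width=12, slack=5)
Line 7: ['keyboard', 'keyboard'] (min_width=17, slack=0)
Line 8: ['who', 'of', 'emerald'] (min_width=14, slack=3)
Line 9: ['rainbow', 'cup', 'year'] (min_width=16, slack=1)
Line 10: ['rice'] (min_width=4, slack=13)
Total lines: 10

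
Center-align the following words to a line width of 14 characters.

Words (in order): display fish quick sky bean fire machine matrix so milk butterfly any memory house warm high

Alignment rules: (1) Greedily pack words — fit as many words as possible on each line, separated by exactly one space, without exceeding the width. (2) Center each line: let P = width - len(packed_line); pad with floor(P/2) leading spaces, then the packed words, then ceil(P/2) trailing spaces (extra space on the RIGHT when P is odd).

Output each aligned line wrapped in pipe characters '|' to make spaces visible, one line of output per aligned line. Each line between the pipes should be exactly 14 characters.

Line 1: ['display', 'fish'] (min_width=12, slack=2)
Line 2: ['quick', 'sky', 'bean'] (min_width=14, slack=0)
Line 3: ['fire', 'machine'] (min_width=12, slack=2)
Line 4: ['matrix', 'so', 'milk'] (min_width=14, slack=0)
Line 5: ['butterfly', 'any'] (min_width=13, slack=1)
Line 6: ['memory', 'house'] (min_width=12, slack=2)
Line 7: ['warm', 'high'] (min_width=9, slack=5)

Answer: | display fish |
|quick sky bean|
| fire machine |
|matrix so milk|
|butterfly any |
| memory house |
|  warm high   |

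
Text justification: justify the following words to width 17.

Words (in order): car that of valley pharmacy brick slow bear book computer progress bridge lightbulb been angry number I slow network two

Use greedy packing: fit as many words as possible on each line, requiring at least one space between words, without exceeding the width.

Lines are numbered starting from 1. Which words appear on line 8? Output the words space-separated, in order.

Answer: slow network two

Derivation:
Line 1: ['car', 'that', 'of'] (min_width=11, slack=6)
Line 2: ['valley', 'pharmacy'] (min_width=15, slack=2)
Line 3: ['brick', 'slow', 'bear'] (min_width=15, slack=2)
Line 4: ['book', 'computer'] (min_width=13, slack=4)
Line 5: ['progress', 'bridge'] (min_width=15, slack=2)
Line 6: ['lightbulb', 'been'] (min_width=14, slack=3)
Line 7: ['angry', 'number', 'I'] (min_width=14, slack=3)
Line 8: ['slow', 'network', 'two'] (min_width=16, slack=1)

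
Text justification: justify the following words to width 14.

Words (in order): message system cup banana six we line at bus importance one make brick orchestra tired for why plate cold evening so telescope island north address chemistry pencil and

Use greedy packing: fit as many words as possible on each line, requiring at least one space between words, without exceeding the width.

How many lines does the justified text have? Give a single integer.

Answer: 14

Derivation:
Line 1: ['message', 'system'] (min_width=14, slack=0)
Line 2: ['cup', 'banana', 'six'] (min_width=14, slack=0)
Line 3: ['we', 'line', 'at', 'bus'] (min_width=14, slack=0)
Line 4: ['importance', 'one'] (min_width=14, slack=0)
Line 5: ['make', 'brick'] (min_width=10, slack=4)
Line 6: ['orchestra'] (min_width=9, slack=5)
Line 7: ['tired', 'for', 'why'] (min_width=13, slack=1)
Line 8: ['plate', 'cold'] (min_width=10, slack=4)
Line 9: ['evening', 'so'] (min_width=10, slack=4)
Line 10: ['telescope'] (min_width=9, slack=5)
Line 11: ['island', 'north'] (min_width=12, slack=2)
Line 12: ['address'] (min_width=7, slack=7)
Line 13: ['chemistry'] (min_width=9, slack=5)
Line 14: ['pencil', 'and'] (min_width=10, slack=4)
Total lines: 14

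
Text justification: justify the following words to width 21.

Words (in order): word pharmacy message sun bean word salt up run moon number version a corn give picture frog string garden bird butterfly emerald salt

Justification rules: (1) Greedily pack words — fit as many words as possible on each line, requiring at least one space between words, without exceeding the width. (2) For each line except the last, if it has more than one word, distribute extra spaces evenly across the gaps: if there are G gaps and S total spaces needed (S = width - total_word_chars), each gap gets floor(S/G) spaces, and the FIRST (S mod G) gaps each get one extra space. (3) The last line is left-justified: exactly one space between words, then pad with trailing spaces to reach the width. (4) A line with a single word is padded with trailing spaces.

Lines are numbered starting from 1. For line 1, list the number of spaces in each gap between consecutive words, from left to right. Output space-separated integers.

Answer: 1 1

Derivation:
Line 1: ['word', 'pharmacy', 'message'] (min_width=21, slack=0)
Line 2: ['sun', 'bean', 'word', 'salt', 'up'] (min_width=21, slack=0)
Line 3: ['run', 'moon', 'number'] (min_width=15, slack=6)
Line 4: ['version', 'a', 'corn', 'give'] (min_width=19, slack=2)
Line 5: ['picture', 'frog', 'string'] (min_width=19, slack=2)
Line 6: ['garden', 'bird', 'butterfly'] (min_width=21, slack=0)
Line 7: ['emerald', 'salt'] (min_width=12, slack=9)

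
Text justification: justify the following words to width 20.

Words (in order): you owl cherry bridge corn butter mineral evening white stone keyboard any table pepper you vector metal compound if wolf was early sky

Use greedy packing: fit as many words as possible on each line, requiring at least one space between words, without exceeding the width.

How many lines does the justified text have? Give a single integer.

Line 1: ['you', 'owl', 'cherry'] (min_width=14, slack=6)
Line 2: ['bridge', 'corn', 'butter'] (min_width=18, slack=2)
Line 3: ['mineral', 'evening'] (min_width=15, slack=5)
Line 4: ['white', 'stone', 'keyboard'] (min_width=20, slack=0)
Line 5: ['any', 'table', 'pepper', 'you'] (min_width=20, slack=0)
Line 6: ['vector', 'metal'] (min_width=12, slack=8)
Line 7: ['compound', 'if', 'wolf', 'was'] (min_width=20, slack=0)
Line 8: ['early', 'sky'] (min_width=9, slack=11)
Total lines: 8

Answer: 8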